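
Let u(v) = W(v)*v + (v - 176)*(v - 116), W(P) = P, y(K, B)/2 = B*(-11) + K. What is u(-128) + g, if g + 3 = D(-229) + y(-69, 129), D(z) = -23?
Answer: 87558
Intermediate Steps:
y(K, B) = -22*B + 2*K (y(K, B) = 2*(B*(-11) + K) = 2*(-11*B + K) = 2*(K - 11*B) = -22*B + 2*K)
u(v) = v² + (-176 + v)*(-116 + v) (u(v) = v*v + (v - 176)*(v - 116) = v² + (-176 + v)*(-116 + v))
g = -3002 (g = -3 + (-23 + (-22*129 + 2*(-69))) = -3 + (-23 + (-2838 - 138)) = -3 + (-23 - 2976) = -3 - 2999 = -3002)
u(-128) + g = (20416 - 292*(-128) + 2*(-128)²) - 3002 = (20416 + 37376 + 2*16384) - 3002 = (20416 + 37376 + 32768) - 3002 = 90560 - 3002 = 87558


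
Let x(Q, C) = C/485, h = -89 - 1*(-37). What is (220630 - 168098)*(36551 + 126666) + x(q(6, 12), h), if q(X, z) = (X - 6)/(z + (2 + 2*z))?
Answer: 4158445990288/485 ≈ 8.5741e+9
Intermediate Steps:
h = -52 (h = -89 + 37 = -52)
q(X, z) = (-6 + X)/(2 + 3*z)
x(Q, C) = C/485 (x(Q, C) = C*(1/485) = C/485)
(220630 - 168098)*(36551 + 126666) + x(q(6, 12), h) = (220630 - 168098)*(36551 + 126666) + (1/485)*(-52) = 52532*163217 - 52/485 = 8574115444 - 52/485 = 4158445990288/485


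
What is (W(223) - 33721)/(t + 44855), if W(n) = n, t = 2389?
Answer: -5583/7874 ≈ -0.70904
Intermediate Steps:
(W(223) - 33721)/(t + 44855) = (223 - 33721)/(2389 + 44855) = -33498/47244 = -33498*1/47244 = -5583/7874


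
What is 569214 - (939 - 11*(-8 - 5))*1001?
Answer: -513868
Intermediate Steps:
569214 - (939 - 11*(-8 - 5))*1001 = 569214 - (939 - 11*(-13))*1001 = 569214 - (939 + 143)*1001 = 569214 - 1082*1001 = 569214 - 1*1083082 = 569214 - 1083082 = -513868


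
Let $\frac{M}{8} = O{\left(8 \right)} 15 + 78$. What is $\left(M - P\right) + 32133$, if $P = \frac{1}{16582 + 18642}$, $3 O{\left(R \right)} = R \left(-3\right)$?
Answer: $\frac{1120017527}{35224} \approx 31797.0$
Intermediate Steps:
$O{\left(R \right)} = - R$ ($O{\left(R \right)} = \frac{R \left(-3\right)}{3} = \frac{\left(-3\right) R}{3} = - R$)
$M = -336$ ($M = 8 \left(\left(-1\right) 8 \cdot 15 + 78\right) = 8 \left(\left(-8\right) 15 + 78\right) = 8 \left(-120 + 78\right) = 8 \left(-42\right) = -336$)
$P = \frac{1}{35224} \approx 2.839 \cdot 10^{-5}$
$\left(M - P\right) + 32133 = \left(-336 - \frac{1}{35224}\right) + 32133 = - \frac{11835265}{35224} + 32133 = \frac{1120017527}{35224}$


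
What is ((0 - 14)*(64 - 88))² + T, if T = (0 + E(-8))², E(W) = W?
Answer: 112960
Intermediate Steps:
T = 64 (T = (0 - 8)² = (-8)² = 64)
((0 - 14)*(64 - 88))² + T = ((0 - 14)*(64 - 88))² + 64 = (-14*(-24))² + 64 = 336² + 64 = 112896 + 64 = 112960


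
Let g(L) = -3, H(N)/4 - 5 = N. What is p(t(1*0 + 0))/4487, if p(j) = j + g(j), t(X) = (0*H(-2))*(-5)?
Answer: -3/4487 ≈ -0.00066860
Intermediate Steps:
H(N) = 20 + 4*N
t(X) = 0 (t(X) = (0*(20 + 4*(-2)))*(-5) = (0*(20 - 8))*(-5) = (0*12)*(-5) = 0*(-5) = 0)
p(j) = -3 + j (p(j) = j - 3 = -3 + j)
p(t(1*0 + 0))/4487 = (-3 + 0)/4487 = -3*1/4487 = -3/4487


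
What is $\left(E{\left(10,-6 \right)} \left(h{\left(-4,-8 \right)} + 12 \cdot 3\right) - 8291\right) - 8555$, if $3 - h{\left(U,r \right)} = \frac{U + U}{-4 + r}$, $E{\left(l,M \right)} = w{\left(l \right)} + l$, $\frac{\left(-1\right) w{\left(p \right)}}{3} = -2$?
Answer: $- \frac{48698}{3} \approx -16233.0$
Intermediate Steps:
$w{\left(p \right)} = 6$ ($w{\left(p \right)} = \left(-3\right) \left(-2\right) = 6$)
$E{\left(l,M \right)} = 6 + l$
$h{\left(U,r \right)} = 3 - \frac{2 U}{-4 + r}$ ($h{\left(U,r \right)} = 3 - \frac{U + U}{-4 + r} = 3 - \frac{2 U}{-4 + r}$)
$\left(E{\left(10,-6 \right)} \left(h{\left(-4,-8 \right)} + 12 \cdot 3\right) - 8291\right) - 8555 = \left(\left(6 + 10\right) \left(\frac{-12 - -8 + 3 \left(-8\right)}{-4 - 8} + 12 \cdot 3\right) - 8291\right) - 8555 = \left(16 \left(\frac{-12 + 8 - 24}{-12} + 36\right) - 8291\right) - 8555 = \left(16 \left(\left(- \frac{1}{12}\right) \left(-28\right) + 36\right) - 8291\right) - 8555 = \left(16 \left(\frac{7}{3} + 36\right) - 8291\right) - 8555 = \left(16 \cdot \frac{115}{3} - 8291\right) - 8555 = \left(\frac{1840}{3} - 8291\right) - 8555 = - \frac{23033}{3} - 8555 = - \frac{48698}{3}$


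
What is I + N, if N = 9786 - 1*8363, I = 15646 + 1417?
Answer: 18486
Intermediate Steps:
I = 17063
N = 1423 (N = 9786 - 8363 = 1423)
I + N = 17063 + 1423 = 18486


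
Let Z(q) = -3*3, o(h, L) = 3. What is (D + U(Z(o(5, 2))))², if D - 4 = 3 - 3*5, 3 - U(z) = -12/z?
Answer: 361/9 ≈ 40.111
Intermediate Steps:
Z(q) = -9
U(z) = 3 + 12/z (U(z) = 3 - (-12)/z = 3 + 12/z)
D = -8 (D = 4 + (3 - 3*5) = 4 + (3 - 15) = 4 - 12 = -8)
(D + U(Z(o(5, 2))))² = (-8 + (3 + 12/(-9)))² = (-8 + (3 + 12*(-⅑)))² = (-8 + (3 - 4/3))² = (-8 + 5/3)² = (-19/3)² = 361/9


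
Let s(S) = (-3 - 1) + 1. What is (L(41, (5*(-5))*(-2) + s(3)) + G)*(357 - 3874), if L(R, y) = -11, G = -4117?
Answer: 14518176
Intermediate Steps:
s(S) = -3 (s(S) = -4 + 1 = -3)
(L(41, (5*(-5))*(-2) + s(3)) + G)*(357 - 3874) = (-11 - 4117)*(357 - 3874) = -4128*(-3517) = 14518176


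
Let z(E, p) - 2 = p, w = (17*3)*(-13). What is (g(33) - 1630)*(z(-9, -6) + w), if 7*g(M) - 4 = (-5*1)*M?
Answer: 1102551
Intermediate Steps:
g(M) = 4/7 - 5*M/7 (g(M) = 4/7 + ((-5*1)*M)/7 = 4/7 + (-5*M)/7 = 4/7 - 5*M/7)
w = -663 (w = 51*(-13) = -663)
z(E, p) = 2 + p
(g(33) - 1630)*(z(-9, -6) + w) = ((4/7 - 5/7*33) - 1630)*((2 - 6) - 663) = ((4/7 - 165/7) - 1630)*(-4 - 663) = (-23 - 1630)*(-667) = -1653*(-667) = 1102551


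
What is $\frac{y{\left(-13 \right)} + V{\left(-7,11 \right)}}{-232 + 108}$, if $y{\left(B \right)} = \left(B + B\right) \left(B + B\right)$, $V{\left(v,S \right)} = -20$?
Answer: $- \frac{164}{31} \approx -5.2903$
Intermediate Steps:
$y{\left(B \right)} = 4 B^{2}$ ($y{\left(B \right)} = 2 B 2 B = 4 B^{2}$)
$\frac{y{\left(-13 \right)} + V{\left(-7,11 \right)}}{-232 + 108} = \frac{4 \left(-13\right)^{2} - 20}{-232 + 108} = \frac{4 \cdot 169 - 20}{-124} = \left(676 - 20\right) \left(- \frac{1}{124}\right) = 656 \left(- \frac{1}{124}\right) = - \frac{164}{31}$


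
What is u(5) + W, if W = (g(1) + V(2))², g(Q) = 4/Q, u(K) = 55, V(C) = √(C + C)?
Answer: 91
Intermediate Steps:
V(C) = √2*√C (V(C) = √(2*C) = √2*√C)
W = 36 (W = (4/1 + √2*√2)² = (4*1 + 2)² = (4 + 2)² = 6² = 36)
u(5) + W = 55 + 36 = 91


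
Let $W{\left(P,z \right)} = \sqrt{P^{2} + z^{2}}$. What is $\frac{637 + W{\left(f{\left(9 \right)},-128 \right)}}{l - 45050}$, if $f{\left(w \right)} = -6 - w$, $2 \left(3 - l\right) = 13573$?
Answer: $- \frac{1274}{103667} - \frac{2 \sqrt{16609}}{103667} \approx -0.014776$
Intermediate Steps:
$l = - \frac{13567}{2}$ ($l = 3 - \frac{13573}{2} = - \frac{13567}{2} \approx -6783.5$)
$\frac{637 + W{\left(f{\left(9 \right)},-128 \right)}}{l - 45050} = \frac{637 + \sqrt{\left(-6 - 9\right)^{2} + \left(-128\right)^{2}}}{- \frac{13567}{2} - 45050} = \frac{637 + \sqrt{\left(-6 - 9\right)^{2} + 16384}}{- \frac{103667}{2}} = \left(637 + \sqrt{\left(-15\right)^{2} + 16384}\right) \left(- \frac{2}{103667}\right) = \left(637 + \sqrt{225 + 16384}\right) \left(- \frac{2}{103667}\right) = \left(637 + \sqrt{16609}\right) \left(- \frac{2}{103667}\right) = - \frac{1274}{103667} - \frac{2 \sqrt{16609}}{103667}$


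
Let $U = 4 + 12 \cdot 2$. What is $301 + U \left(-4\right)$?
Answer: $189$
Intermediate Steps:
$U = 28$ ($U = 4 + 24 = 28$)
$301 + U \left(-4\right) = 301 + 28 \left(-4\right) = 301 - 112 = 189$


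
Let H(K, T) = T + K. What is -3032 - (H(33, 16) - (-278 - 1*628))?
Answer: -3987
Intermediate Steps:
H(K, T) = K + T
-3032 - (H(33, 16) - (-278 - 1*628)) = -3032 - ((33 + 16) - (-278 - 1*628)) = -3032 - (49 - (-278 - 628)) = -3032 - (49 - 1*(-906)) = -3032 - (49 + 906) = -3032 - 1*955 = -3032 - 955 = -3987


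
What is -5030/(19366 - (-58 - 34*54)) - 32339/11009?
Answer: -74290241/23405134 ≈ -3.1741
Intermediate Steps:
-5030/(19366 - (-58 - 34*54)) - 32339/11009 = -5030/(19366 - (-58 - 1836)) - 32339*1/11009 = -5030/(19366 - 1*(-1894)) - 32339/11009 = -5030/(19366 + 1894) - 32339/11009 = -5030/21260 - 32339/11009 = -5030*1/21260 - 32339/11009 = -503/2126 - 32339/11009 = -74290241/23405134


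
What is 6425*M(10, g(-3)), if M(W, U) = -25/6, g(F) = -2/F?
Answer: -160625/6 ≈ -26771.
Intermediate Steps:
M(W, U) = -25/6
6425*M(10, g(-3)) = 6425*(-25/6) = -160625/6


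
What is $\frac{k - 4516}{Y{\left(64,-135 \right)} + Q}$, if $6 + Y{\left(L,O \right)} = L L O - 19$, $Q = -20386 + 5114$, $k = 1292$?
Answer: $\frac{3224}{568257} \approx 0.0056735$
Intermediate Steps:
$Q = -15272$
$Y{\left(L,O \right)} = -25 + O L^{2}$ ($Y{\left(L,O \right)} = -6 + \left(L L O - 19\right) = -6 + \left(L^{2} O - 19\right) = -6 + \left(O L^{2} - 19\right) = -6 + \left(-19 + O L^{2}\right) = -25 + O L^{2}$)
$\frac{k - 4516}{Y{\left(64,-135 \right)} + Q} = \frac{1292 - 4516}{\left(-25 - 135 \cdot 64^{2}\right) - 15272} = - \frac{3224}{\left(-25 - 552960\right) - 15272} = - \frac{3224}{-552985 - 15272} = - \frac{3224}{-568257} = \left(-3224\right) \left(- \frac{1}{568257}\right) = \frac{3224}{568257}$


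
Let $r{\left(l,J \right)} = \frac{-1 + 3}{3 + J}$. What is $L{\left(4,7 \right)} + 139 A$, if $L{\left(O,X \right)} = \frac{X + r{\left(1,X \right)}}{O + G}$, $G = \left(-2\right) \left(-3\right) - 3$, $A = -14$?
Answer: $- \frac{68074}{35} \approx -1945.0$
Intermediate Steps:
$r{\left(l,J \right)} = \frac{2}{3 + J}$
$G = 3$ ($G = 6 - 3 = 3$)
$L{\left(O,X \right)} = \frac{X + \frac{2}{3 + X}}{3 + O}$ ($L{\left(O,X \right)} = \frac{X + \frac{2}{3 + X}}{O + 3} = \frac{X + \frac{2}{3 + X}}{3 + O}$)
$L{\left(4,7 \right)} + 139 A = \frac{2 + 7 \left(3 + 7\right)}{\left(3 + 4\right) \left(3 + 7\right)} + 139 \left(-14\right) = \frac{2 + 7 \cdot 10}{7 \cdot 10} - 1946 = \frac{1}{7} \cdot \frac{1}{10} \left(2 + 70\right) - 1946 = \frac{1}{7} \cdot \frac{1}{10} \cdot 72 - 1946 = \frac{36}{35} - 1946 = - \frac{68074}{35}$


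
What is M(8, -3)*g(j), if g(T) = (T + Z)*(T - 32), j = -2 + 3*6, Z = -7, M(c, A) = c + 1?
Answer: -1296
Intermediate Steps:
M(c, A) = 1 + c
j = 16 (j = -2 + 18 = 16)
g(T) = (-32 + T)*(-7 + T) (g(T) = (T - 7)*(T - 32) = (-7 + T)*(-32 + T) = (-32 + T)*(-7 + T))
M(8, -3)*g(j) = (1 + 8)*(224 + 16² - 39*16) = 9*(224 + 256 - 624) = 9*(-144) = -1296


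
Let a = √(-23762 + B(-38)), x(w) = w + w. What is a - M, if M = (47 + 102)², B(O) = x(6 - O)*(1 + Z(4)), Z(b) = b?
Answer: -22201 + 13*I*√138 ≈ -22201.0 + 152.72*I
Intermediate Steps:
x(w) = 2*w
B(O) = 60 - 10*O (B(O) = (2*(6 - O))*(1 + 4) = (12 - 2*O)*5 = 60 - 10*O)
a = 13*I*√138 (a = √(-23762 + (60 - 10*(-38))) = √(-23762 + (60 + 380)) = √(-23762 + 440) = √(-23322) = 13*I*√138 ≈ 152.72*I)
M = 22201 (M = 149² = 22201)
a - M = 13*I*√138 - 1*22201 = 13*I*√138 - 22201 = -22201 + 13*I*√138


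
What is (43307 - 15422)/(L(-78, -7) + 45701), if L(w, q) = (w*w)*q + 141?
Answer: 27885/3254 ≈ 8.5695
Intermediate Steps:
L(w, q) = 141 + q*w**2 (L(w, q) = w**2*q + 141 = q*w**2 + 141 = 141 + q*w**2)
(43307 - 15422)/(L(-78, -7) + 45701) = (43307 - 15422)/((141 - 7*(-78)**2) + 45701) = 27885/((141 - 7*6084) + 45701) = 27885/((141 - 42588) + 45701) = 27885/(-42447 + 45701) = 27885/3254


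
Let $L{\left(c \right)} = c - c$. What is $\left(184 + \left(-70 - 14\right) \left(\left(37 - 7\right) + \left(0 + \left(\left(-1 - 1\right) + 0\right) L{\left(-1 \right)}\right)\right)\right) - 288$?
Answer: $-2624$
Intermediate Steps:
$L{\left(c \right)} = 0$
$\left(184 + \left(-70 - 14\right) \left(\left(37 - 7\right) + \left(0 + \left(\left(-1 - 1\right) + 0\right) L{\left(-1 \right)}\right)\right)\right) - 288 = \left(184 + \left(-70 - 14\right) \left(\left(37 - 7\right) + \left(0 + \left(\left(-1 - 1\right) + 0\right) 0\right)\right)\right) - 288 = \left(184 - 84 \left(\left(37 - 7\right) + \left(0 + \left(-2 + 0\right) 0\right)\right)\right) - 288 = \left(184 - 84 \left(30 + \left(0 - 0\right)\right)\right) - 288 = \left(184 - 84 \left(30 + \left(0 + 0\right)\right)\right) - 288 = \left(184 - 84 \left(30 + 0\right)\right) - 288 = \left(184 - 2520\right) - 288 = -2336 - 288 = -2624$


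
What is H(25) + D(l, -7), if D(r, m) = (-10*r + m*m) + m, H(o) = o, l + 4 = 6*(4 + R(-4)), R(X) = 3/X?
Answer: -88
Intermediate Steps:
l = 31/2 (l = -4 + 6*(4 + 3/(-4)) = -4 + 6*(4 + 3*(-¼)) = -4 + 6*(4 - ¾) = -4 + 6*(13/4) = -4 + 39/2 = 31/2 ≈ 15.500)
D(r, m) = m + m² - 10*r (D(r, m) = (-10*r + m²) + m = (m² - 10*r) + m = m + m² - 10*r)
H(25) + D(l, -7) = 25 + (-7 + (-7)² - 10*31/2) = 25 + (-7 + 49 - 155) = 25 - 113 = -88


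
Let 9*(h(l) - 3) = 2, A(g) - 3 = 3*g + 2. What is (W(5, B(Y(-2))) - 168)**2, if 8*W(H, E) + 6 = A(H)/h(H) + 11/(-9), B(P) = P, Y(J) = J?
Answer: 123235400401/4359744 ≈ 28267.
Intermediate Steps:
A(g) = 5 + 3*g (A(g) = 3 + (3*g + 2) = 3 + (2 + 3*g) = 5 + 3*g)
h(l) = 29/9 (h(l) = 3 + (1/9)*2 = 3 + 2/9 = 29/9)
W(H, E) = -185/261 + 27*H/232 (W(H, E) = -3/4 + ((5 + 3*H)/(29/9) + 11/(-9))/8 = -3/4 + ((5 + 3*H)*(9/29) + 11*(-1/9))/8 = -3/4 + ((45/29 + 27*H/29) - 11/9)/8 = -3/4 + (86/261 + 27*H/29)/8 = -3/4 + (43/1044 + 27*H/232) = -185/261 + 27*H/232)
(W(5, B(Y(-2))) - 168)**2 = ((-185/261 + (27/232)*5) - 168)**2 = ((-185/261 + 135/232) - 168)**2 = (-265/2088 - 168)**2 = (-351049/2088)**2 = 123235400401/4359744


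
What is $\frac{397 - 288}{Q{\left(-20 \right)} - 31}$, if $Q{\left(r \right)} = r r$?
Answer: $\frac{109}{369} \approx 0.29539$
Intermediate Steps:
$Q{\left(r \right)} = r^{2}$
$\frac{397 - 288}{Q{\left(-20 \right)} - 31} = \frac{397 - 288}{\left(-20\right)^{2} - 31} = \frac{109}{400 - 31} = \frac{109}{369}$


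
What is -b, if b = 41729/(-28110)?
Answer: 41729/28110 ≈ 1.4845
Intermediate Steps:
b = -41729/28110 (b = 41729*(-1/28110) = -41729/28110 ≈ -1.4845)
-b = -1*(-41729/28110) = 41729/28110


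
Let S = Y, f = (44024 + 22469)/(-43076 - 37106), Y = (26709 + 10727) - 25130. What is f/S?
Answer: -9499/140959956 ≈ -6.7388e-5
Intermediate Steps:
Y = 12306 (Y = 37436 - 25130 = 12306)
f = -66493/80182 (f = 66493/(-80182) = 66493*(-1/80182) = -66493/80182 ≈ -0.82928)
S = 12306
f/S = -66493/80182/12306 = -66493/80182*1/12306 = -9499/140959956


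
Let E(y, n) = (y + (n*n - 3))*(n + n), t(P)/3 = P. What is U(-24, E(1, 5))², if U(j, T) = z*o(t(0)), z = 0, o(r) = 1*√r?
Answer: 0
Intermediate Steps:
t(P) = 3*P
o(r) = √r
E(y, n) = 2*n*(-3 + y + n²) (E(y, n) = (y + (n² - 3))*(2*n) = (y + (-3 + n²))*(2*n) = (-3 + y + n²)*(2*n) = 2*n*(-3 + y + n²))
U(j, T) = 0 (U(j, T) = 0*√(3*0) = 0*√0 = 0*0 = 0)
U(-24, E(1, 5))² = 0² = 0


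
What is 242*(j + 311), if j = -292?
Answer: 4598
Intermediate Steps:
242*(j + 311) = 242*(-292 + 311) = 242*19 = 4598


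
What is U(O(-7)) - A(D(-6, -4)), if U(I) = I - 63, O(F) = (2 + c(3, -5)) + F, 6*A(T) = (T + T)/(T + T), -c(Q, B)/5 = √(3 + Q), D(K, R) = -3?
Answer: -409/6 - 5*√6 ≈ -80.414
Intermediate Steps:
c(Q, B) = -5*√(3 + Q)
A(T) = ⅙ (A(T) = ((T + T)/(T + T))/6 = ((2*T)/((2*T)))/6 = ((2*T)*(1/(2*T)))/6 = (⅙)*1 = ⅙)
O(F) = 2 + F - 5*√6 (O(F) = (2 - 5*√(3 + 3)) + F = (2 - 5*√6) + F = 2 + F - 5*√6)
U(I) = -63 + I
U(O(-7)) - A(D(-6, -4)) = (-63 + (2 - 7 - 5*√6)) - 1*⅙ = (-63 + (-5 - 5*√6)) - ⅙ = (-68 - 5*√6) - ⅙ = -409/6 - 5*√6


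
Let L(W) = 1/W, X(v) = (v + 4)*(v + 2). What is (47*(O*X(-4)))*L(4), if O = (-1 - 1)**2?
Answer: 0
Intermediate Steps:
O = 4 (O = (-2)**2 = 4)
X(v) = (2 + v)*(4 + v) (X(v) = (4 + v)*(2 + v) = (2 + v)*(4 + v))
(47*(O*X(-4)))*L(4) = (47*(4*(8 + (-4)**2 + 6*(-4))))/4 = (47*(4*(8 + 16 - 24)))*(1/4) = (47*(4*0))*(1/4) = (47*0)*(1/4) = 0*(1/4) = 0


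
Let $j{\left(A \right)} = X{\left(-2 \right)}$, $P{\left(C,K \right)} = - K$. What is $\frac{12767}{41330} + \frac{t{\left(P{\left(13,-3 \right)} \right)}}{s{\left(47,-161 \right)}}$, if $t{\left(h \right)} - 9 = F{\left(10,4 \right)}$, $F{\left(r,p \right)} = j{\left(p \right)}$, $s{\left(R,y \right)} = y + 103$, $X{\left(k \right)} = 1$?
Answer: $\frac{163593}{1198570} \approx 0.13649$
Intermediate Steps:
$j{\left(A \right)} = 1$
$s{\left(R,y \right)} = 103 + y$
$F{\left(r,p \right)} = 1$
$t{\left(h \right)} = 10$ ($t{\left(h \right)} = 9 + 1 = 10$)
$\frac{12767}{41330} + \frac{t{\left(P{\left(13,-3 \right)} \right)}}{s{\left(47,-161 \right)}} = \frac{12767}{41330} + \frac{10}{103 - 161} = 12767 \cdot \frac{1}{41330} + \frac{10}{-58} = \frac{12767}{41330} + 10 \left(- \frac{1}{58}\right) = \frac{12767}{41330} - \frac{5}{29} = \frac{163593}{1198570}$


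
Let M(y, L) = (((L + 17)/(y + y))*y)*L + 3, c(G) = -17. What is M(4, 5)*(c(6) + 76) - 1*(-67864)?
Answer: 71286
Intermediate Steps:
M(y, L) = 3 + L*(17/2 + L/2) (M(y, L) = (((17 + L)/((2*y)))*y)*L + 3 = (((17 + L)*(1/(2*y)))*y)*L + 3 = (((17 + L)/(2*y))*y)*L + 3 = (17/2 + L/2)*L + 3 = L*(17/2 + L/2) + 3 = 3 + L*(17/2 + L/2))
M(4, 5)*(c(6) + 76) - 1*(-67864) = (3 + (1/2)*5**2 + (17/2)*5)*(-17 + 76) - 1*(-67864) = (3 + (1/2)*25 + 85/2)*59 + 67864 = (3 + 25/2 + 85/2)*59 + 67864 = 58*59 + 67864 = 3422 + 67864 = 71286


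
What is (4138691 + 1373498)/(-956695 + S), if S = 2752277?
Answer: 5512189/1795582 ≈ 3.0699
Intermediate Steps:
(4138691 + 1373498)/(-956695 + S) = (4138691 + 1373498)/(-956695 + 2752277) = 5512189/1795582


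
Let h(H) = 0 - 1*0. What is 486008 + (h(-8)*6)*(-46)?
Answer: 486008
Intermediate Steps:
h(H) = 0 (h(H) = 0 + 0 = 0)
486008 + (h(-8)*6)*(-46) = 486008 + (0*6)*(-46) = 486008 + 0*(-46) = 486008 + 0 = 486008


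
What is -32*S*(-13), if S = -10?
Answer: -4160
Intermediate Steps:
-32*S*(-13) = -32*(-10)*(-13) = 320*(-13) = -4160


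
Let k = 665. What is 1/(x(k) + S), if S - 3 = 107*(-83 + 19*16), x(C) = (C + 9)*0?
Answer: 1/23650 ≈ 4.2283e-5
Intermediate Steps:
x(C) = 0 (x(C) = (9 + C)*0 = 0)
S = 23650 (S = 3 + 107*(-83 + 19*16) = 3 + 107*(-83 + 304) = 3 + 107*221 = 3 + 23647 = 23650)
1/(x(k) + S) = 1/(0 + 23650) = 1/23650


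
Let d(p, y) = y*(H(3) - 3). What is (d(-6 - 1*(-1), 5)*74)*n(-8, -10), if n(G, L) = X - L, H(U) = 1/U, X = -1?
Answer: -8880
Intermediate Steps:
H(U) = 1/U
n(G, L) = -1 - L
d(p, y) = -8*y/3 (d(p, y) = y*(1/3 - 3) = y*(⅓ - 3) = y*(-8/3) = -8*y/3)
(d(-6 - 1*(-1), 5)*74)*n(-8, -10) = (-8/3*5*74)*(-1 - 1*(-10)) = (-40/3*74)*(-1 + 10) = -2960/3*9 = -8880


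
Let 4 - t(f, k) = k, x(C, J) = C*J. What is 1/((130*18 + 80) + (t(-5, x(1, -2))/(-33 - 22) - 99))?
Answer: 55/127649 ≈ 0.00043087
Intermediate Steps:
t(f, k) = 4 - k
1/((130*18 + 80) + (t(-5, x(1, -2))/(-33 - 22) - 99)) = 1/((130*18 + 80) + ((4 - (-2))/(-33 - 22) - 99)) = 1/((2340 + 80) + ((4 - 1*(-2))/(-55) - 99)) = 1/(2420 + ((4 + 2)*(-1/55) - 99)) = 1/(2420 + (6*(-1/55) - 99)) = 1/(2420 + (-6/55 - 99)) = 1/(2420 - 5451/55) = 1/(127649/55) = 55/127649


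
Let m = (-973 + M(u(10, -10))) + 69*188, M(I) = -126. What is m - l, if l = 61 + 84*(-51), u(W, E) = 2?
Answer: 16096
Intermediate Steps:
l = -4223 (l = 61 - 4284 = -4223)
m = 11873 (m = (-973 - 126) + 69*188 = -1099 + 12972 = 11873)
m - l = 11873 - 1*(-4223) = 11873 + 4223 = 16096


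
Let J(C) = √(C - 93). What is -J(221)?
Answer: -8*√2 ≈ -11.314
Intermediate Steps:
J(C) = √(-93 + C)
-J(221) = -√(-93 + 221) = -√128 = -8*√2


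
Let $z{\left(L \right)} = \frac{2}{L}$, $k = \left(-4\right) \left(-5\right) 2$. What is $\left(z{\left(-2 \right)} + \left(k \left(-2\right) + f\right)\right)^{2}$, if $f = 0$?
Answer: $6561$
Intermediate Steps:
$k = 40$ ($k = 20 \cdot 2 = 40$)
$\left(z{\left(-2 \right)} + \left(k \left(-2\right) + f\right)\right)^{2} = \left(\frac{2}{-2} + \left(40 \left(-2\right) + 0\right)\right)^{2} = \left(2 \left(- \frac{1}{2}\right) + \left(-80 + 0\right)\right)^{2} = \left(-1 - 80\right)^{2} = \left(-81\right)^{2} = 6561$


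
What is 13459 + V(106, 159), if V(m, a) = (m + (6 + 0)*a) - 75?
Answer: 14444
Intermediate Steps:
V(m, a) = -75 + m + 6*a (V(m, a) = (m + 6*a) - 75 = -75 + m + 6*a)
13459 + V(106, 159) = 13459 + (-75 + 106 + 6*159) = 13459 + (-75 + 106 + 954) = 13459 + 985 = 14444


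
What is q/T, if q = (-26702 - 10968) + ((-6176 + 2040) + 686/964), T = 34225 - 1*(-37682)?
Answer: -20150149/34659174 ≈ -0.58138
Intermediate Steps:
T = 71907 (T = 34225 + 37682 = 71907)
q = -20150149/482 (q = -37670 + (-4136 + 686*(1/964)) = -37670 + (-4136 + 343/482) = -37670 - 1993209/482 = -20150149/482 ≈ -41805.)
q/T = -20150149/482/71907 = -20150149/482*1/71907 = -20150149/34659174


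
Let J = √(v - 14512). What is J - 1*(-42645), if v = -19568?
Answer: 42645 + 4*I*√2130 ≈ 42645.0 + 184.61*I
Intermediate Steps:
J = 4*I*√2130 (J = √(-19568 - 14512) = √(-34080) = 4*I*√2130 ≈ 184.61*I)
J - 1*(-42645) = 4*I*√2130 - 1*(-42645) = 4*I*√2130 + 42645 = 42645 + 4*I*√2130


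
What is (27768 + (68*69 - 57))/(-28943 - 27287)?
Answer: -32403/56230 ≈ -0.57626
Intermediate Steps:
(27768 + (68*69 - 57))/(-28943 - 27287) = (27768 + (4692 - 57))/(-56230) = (27768 + 4635)*(-1/56230) = 32403*(-1/56230) = -32403/56230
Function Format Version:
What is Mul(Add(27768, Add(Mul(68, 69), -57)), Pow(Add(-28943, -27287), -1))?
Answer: Rational(-32403, 56230) ≈ -0.57626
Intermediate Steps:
Mul(Add(27768, Add(Mul(68, 69), -57)), Pow(Add(-28943, -27287), -1)) = Mul(Add(27768, Add(4692, -57)), Pow(-56230, -1)) = Mul(Add(27768, 4635), Rational(-1, 56230)) = Mul(32403, Rational(-1, 56230)) = Rational(-32403, 56230)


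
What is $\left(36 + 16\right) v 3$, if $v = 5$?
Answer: $780$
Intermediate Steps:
$\left(36 + 16\right) v 3 = \left(36 + 16\right) 5 \cdot 3 = 52 \cdot 15 = 780$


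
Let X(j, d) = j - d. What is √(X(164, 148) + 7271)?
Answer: √7287 ≈ 85.364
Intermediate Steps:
√(X(164, 148) + 7271) = √((164 - 1*148) + 7271) = √((164 - 148) + 7271) = √(16 + 7271) = √7287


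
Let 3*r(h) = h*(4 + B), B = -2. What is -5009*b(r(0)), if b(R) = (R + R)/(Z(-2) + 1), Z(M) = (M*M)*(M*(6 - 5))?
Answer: 0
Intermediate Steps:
Z(M) = M**3 (Z(M) = M**2*(M*1) = M**2*M = M**3)
r(h) = 2*h/3 (r(h) = (h*(4 - 2))/3 = (h*2)/3 = (2*h)/3 = 2*h/3)
b(R) = -2*R/7 (b(R) = (R + R)/((-2)**3 + 1) = (2*R)/(-8 + 1) = (2*R)/(-7) = (2*R)*(-1/7) = -2*R/7)
-5009*b(r(0)) = -(-10018)*(2/3)*0/7 = -(-10018)*0/7 = -5009*0 = 0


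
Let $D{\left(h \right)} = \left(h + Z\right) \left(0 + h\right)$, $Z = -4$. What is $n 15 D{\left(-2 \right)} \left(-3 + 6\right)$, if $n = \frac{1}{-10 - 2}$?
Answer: $-45$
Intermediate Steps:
$n = - \frac{1}{12}$ ($n = \frac{1}{-12} = - \frac{1}{12} \approx -0.083333$)
$D{\left(h \right)} = h \left(-4 + h\right)$ ($D{\left(h \right)} = \left(h - 4\right) \left(0 + h\right) = \left(-4 + h\right) h = h \left(-4 + h\right)$)
$n 15 D{\left(-2 \right)} \left(-3 + 6\right) = \left(- \frac{1}{12}\right) 15 - 2 \left(-4 - 2\right) \left(-3 + 6\right) = - \frac{5 \left(-2\right) \left(-6\right) 3}{4} = - \frac{5 \cdot 12 \cdot 3}{4} = \left(- \frac{5}{4}\right) 36 = -45$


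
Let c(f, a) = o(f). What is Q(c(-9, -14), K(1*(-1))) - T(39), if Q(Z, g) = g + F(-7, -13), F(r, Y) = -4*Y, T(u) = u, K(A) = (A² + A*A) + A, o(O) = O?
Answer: 14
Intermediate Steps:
c(f, a) = f
K(A) = A + 2*A² (K(A) = (A² + A²) + A = 2*A² + A = A + 2*A²)
Q(Z, g) = 52 + g (Q(Z, g) = g - 4*(-13) = g + 52 = 52 + g)
Q(c(-9, -14), K(1*(-1))) - T(39) = (52 + (1*(-1))*(1 + 2*(1*(-1)))) - 1*39 = (52 - (1 + 2*(-1))) - 39 = (52 - (1 - 2)) - 39 = (52 - 1*(-1)) - 39 = (52 + 1) - 39 = 53 - 39 = 14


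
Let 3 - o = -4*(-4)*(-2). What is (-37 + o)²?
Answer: 4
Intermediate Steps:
o = 35 (o = 3 - (-4*(-4))*(-2) = 3 - 16*(-2) = 3 - 1*(-32) = 3 + 32 = 35)
(-37 + o)² = (-37 + 35)² = (-2)² = 4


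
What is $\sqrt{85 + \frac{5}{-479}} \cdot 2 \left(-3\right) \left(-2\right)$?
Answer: $\frac{12 \sqrt{19500090}}{479} \approx 110.63$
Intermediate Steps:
$\sqrt{85 + \frac{5}{-479}} \cdot 2 \left(-3\right) \left(-2\right) = \sqrt{85 + 5 \left(- \frac{1}{479}\right)} \left(\left(-6\right) \left(-2\right)\right) = \sqrt{85 - \frac{5}{479}} \cdot 12 = \sqrt{\frac{40710}{479}} \cdot 12 = \frac{\sqrt{19500090}}{479} \cdot 12 = \frac{12 \sqrt{19500090}}{479}$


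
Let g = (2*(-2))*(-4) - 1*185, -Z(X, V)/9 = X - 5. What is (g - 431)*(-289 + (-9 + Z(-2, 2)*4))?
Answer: 27600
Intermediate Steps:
Z(X, V) = 45 - 9*X (Z(X, V) = -9*(X - 5) = -9*(-5 + X) = 45 - 9*X)
g = -169 (g = -4*(-4) - 185 = 16 - 185 = -169)
(g - 431)*(-289 + (-9 + Z(-2, 2)*4)) = (-169 - 431)*(-289 + (-9 + (45 - 9*(-2))*4)) = -600*(-289 + (-9 + (45 + 18)*4)) = -600*(-289 + (-9 + 63*4)) = -600*(-289 + (-9 + 252)) = -600*(-289 + 243) = -600*(-46) = 27600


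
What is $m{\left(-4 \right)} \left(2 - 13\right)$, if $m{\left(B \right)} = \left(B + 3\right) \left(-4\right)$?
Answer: $-44$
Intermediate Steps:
$m{\left(B \right)} = -12 - 4 B$ ($m{\left(B \right)} = \left(3 + B\right) \left(-4\right) = -12 - 4 B$)
$m{\left(-4 \right)} \left(2 - 13\right) = \left(-12 - -16\right) \left(2 - 13\right) = \left(-12 + 16\right) \left(-11\right) = 4 \left(-11\right) = -44$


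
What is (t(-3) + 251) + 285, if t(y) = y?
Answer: 533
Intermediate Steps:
(t(-3) + 251) + 285 = (-3 + 251) + 285 = 248 + 285 = 533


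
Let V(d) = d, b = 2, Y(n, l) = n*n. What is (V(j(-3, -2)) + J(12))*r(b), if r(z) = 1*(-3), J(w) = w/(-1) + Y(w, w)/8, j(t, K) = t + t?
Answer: 0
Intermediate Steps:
j(t, K) = 2*t
Y(n, l) = n**2
J(w) = -w + w**2/8 (J(w) = w/(-1) + w**2/8 = w*(-1) + w**2*(1/8) = -w + w**2/8)
r(z) = -3
(V(j(-3, -2)) + J(12))*r(b) = (2*(-3) + (1/8)*12*(-8 + 12))*(-3) = (-6 + (1/8)*12*4)*(-3) = (-6 + 6)*(-3) = 0*(-3) = 0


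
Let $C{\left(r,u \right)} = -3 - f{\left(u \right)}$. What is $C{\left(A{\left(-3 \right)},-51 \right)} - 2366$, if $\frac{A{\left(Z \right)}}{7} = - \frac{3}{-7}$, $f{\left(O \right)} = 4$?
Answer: $-2373$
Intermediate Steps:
$A{\left(Z \right)} = 3$ ($A{\left(Z \right)} = 7 \left(- \frac{3}{-7}\right) = 7 \left(\left(-3\right) \left(- \frac{1}{7}\right)\right) = 7 \cdot \frac{3}{7} = 3$)
$C{\left(r,u \right)} = -7$ ($C{\left(r,u \right)} = -3 - 4 = -7$)
$C{\left(A{\left(-3 \right)},-51 \right)} - 2366 = -7 - 2366 = -2373$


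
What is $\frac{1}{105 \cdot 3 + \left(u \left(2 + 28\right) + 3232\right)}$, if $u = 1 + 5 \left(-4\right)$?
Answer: $\frac{1}{2977} \approx 0.00033591$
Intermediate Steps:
$u = -19$ ($u = 1 - 20 = -19$)
$\frac{1}{105 \cdot 3 + \left(u \left(2 + 28\right) + 3232\right)} = \frac{1}{105 \cdot 3 + \left(- 19 \left(2 + 28\right) + 3232\right)} = \frac{1}{315 + \left(\left(-19\right) 30 + 3232\right)} = \frac{1}{315 + \left(-570 + 3232\right)} = \frac{1}{315 + 2662} = \frac{1}{2977}$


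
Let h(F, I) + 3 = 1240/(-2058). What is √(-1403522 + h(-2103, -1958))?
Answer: I*√30328784745/147 ≈ 1184.7*I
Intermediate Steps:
h(F, I) = -3707/1029 (h(F, I) = -3 + 1240/(-2058) = -3 + 1240*(-1/2058) = -3 - 620/1029 = -3707/1029)
√(-1403522 + h(-2103, -1958)) = √(-1403522 - 3707/1029) = √(-1444227845/1029) = I*√30328784745/147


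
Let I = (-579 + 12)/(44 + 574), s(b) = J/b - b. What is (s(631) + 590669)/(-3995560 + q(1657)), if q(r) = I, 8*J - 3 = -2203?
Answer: -76696622818/519366981419 ≈ -0.14767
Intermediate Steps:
J = -275 (J = 3/8 + (⅛)*(-2203) = 3/8 - 2203/8 = -275)
s(b) = -b - 275/b (s(b) = -275/b - b = -b - 275/b)
I = -189/206 (I = -567/618 = -567*1/618 = -189/206 ≈ -0.91748)
q(r) = -189/206
(s(631) + 590669)/(-3995560 + q(1657)) = ((-1*631 - 275/631) + 590669)/(-3995560 - 189/206) = ((-631 - 275*1/631) + 590669)/(-823085549/206) = ((-631 - 275/631) + 590669)*(-206/823085549) = (-398436/631 + 590669)*(-206/823085549) = (372313703/631)*(-206/823085549) = -76696622818/519366981419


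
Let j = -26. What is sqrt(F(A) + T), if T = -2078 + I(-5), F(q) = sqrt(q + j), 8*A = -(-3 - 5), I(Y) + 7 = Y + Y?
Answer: sqrt(-2095 + 5*I) ≈ 0.0546 + 45.771*I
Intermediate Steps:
I(Y) = -7 + 2*Y (I(Y) = -7 + (Y + Y) = -7 + 2*Y)
A = 1 (A = (-(-3 - 5))/8 = (-1*(-8))/8 = (1/8)*8 = 1)
F(q) = sqrt(-26 + q) (F(q) = sqrt(q - 26) = sqrt(-26 + q))
T = -2095 (T = -2078 + (-7 + 2*(-5)) = -2078 + (-7 - 10) = -2078 - 17 = -2095)
sqrt(F(A) + T) = sqrt(sqrt(-26 + 1) - 2095) = sqrt(sqrt(-25) - 2095) = sqrt(5*I - 2095) = sqrt(-2095 + 5*I)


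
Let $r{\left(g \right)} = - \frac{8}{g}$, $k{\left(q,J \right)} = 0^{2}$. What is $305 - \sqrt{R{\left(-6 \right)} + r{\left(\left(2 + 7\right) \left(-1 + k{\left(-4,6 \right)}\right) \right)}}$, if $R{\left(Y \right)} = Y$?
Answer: $305 - \frac{i \sqrt{46}}{3} \approx 305.0 - 2.2608 i$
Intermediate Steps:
$k{\left(q,J \right)} = 0$
$305 - \sqrt{R{\left(-6 \right)} + r{\left(\left(2 + 7\right) \left(-1 + k{\left(-4,6 \right)}\right) \right)}} = 305 - \sqrt{-6 - \frac{8}{\left(2 + 7\right) \left(-1 + 0\right)}} = 305 - \sqrt{-6 - \frac{8}{9 \left(-1\right)}} = 305 - \sqrt{-6 - \frac{8}{-9}} = 305 - \sqrt{-6 - - \frac{8}{9}} = 305 - \sqrt{-6 + \frac{8}{9}} = 305 - \sqrt{- \frac{46}{9}} = 305 - \frac{i \sqrt{46}}{3}$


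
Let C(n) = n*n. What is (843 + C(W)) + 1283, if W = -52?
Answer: 4830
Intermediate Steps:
C(n) = n²
(843 + C(W)) + 1283 = (843 + (-52)²) + 1283 = (843 + 2704) + 1283 = 3547 + 1283 = 4830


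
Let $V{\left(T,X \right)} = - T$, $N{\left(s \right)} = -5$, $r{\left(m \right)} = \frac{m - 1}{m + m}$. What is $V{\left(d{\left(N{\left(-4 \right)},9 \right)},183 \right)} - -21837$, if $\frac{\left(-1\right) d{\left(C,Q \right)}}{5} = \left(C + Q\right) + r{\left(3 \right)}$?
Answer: $\frac{65576}{3} \approx 21859.0$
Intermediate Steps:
$r{\left(m \right)} = \frac{-1 + m}{2 m}$
$d{\left(C,Q \right)} = - \frac{5}{3} - 5 C - 5 Q$ ($d{\left(C,Q \right)} = - 5 \left(\left(C + Q\right) + \frac{-1 + 3}{2 \cdot 3}\right) = - 5 \left(\left(C + Q\right) + \frac{1}{2} \cdot \frac{1}{3} \cdot 2\right) = - 5 \left(\left(C + Q\right) + \frac{1}{3}\right) = - 5 \left(\frac{1}{3} + C + Q\right) = - \frac{5}{3} - 5 C - 5 Q$)
$V{\left(d{\left(N{\left(-4 \right)},9 \right)},183 \right)} - -21837 = - (- \frac{5}{3} - -25 - 45) - -21837 = - (- \frac{5}{3} + 25 - 45) + 21837 = \left(-1\right) \left(- \frac{65}{3}\right) + 21837 = \frac{65}{3} + 21837 = \frac{65576}{3}$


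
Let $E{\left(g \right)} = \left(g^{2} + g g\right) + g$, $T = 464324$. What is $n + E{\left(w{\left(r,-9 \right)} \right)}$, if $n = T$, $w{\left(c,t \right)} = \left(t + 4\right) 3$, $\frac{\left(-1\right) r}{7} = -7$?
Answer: $464759$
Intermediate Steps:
$r = 49$ ($r = \left(-7\right) \left(-7\right) = 49$)
$w{\left(c,t \right)} = 12 + 3 t$ ($w{\left(c,t \right)} = \left(4 + t\right) 3 = 12 + 3 t$)
$n = 464324$
$E{\left(g \right)} = g + 2 g^{2}$ ($E{\left(g \right)} = \left(g^{2} + g^{2}\right) + g = 2 g^{2} + g = g + 2 g^{2}$)
$n + E{\left(w{\left(r,-9 \right)} \right)} = 464324 + \left(12 + 3 \left(-9\right)\right) \left(1 + 2 \left(12 + 3 \left(-9\right)\right)\right) = 464324 + \left(12 - 27\right) \left(1 + 2 \left(12 - 27\right)\right) = 464324 - 15 \left(1 + 2 \left(-15\right)\right) = 464324 - 15 \left(1 - 30\right) = 464324 - -435 = 464324 + 435 = 464759$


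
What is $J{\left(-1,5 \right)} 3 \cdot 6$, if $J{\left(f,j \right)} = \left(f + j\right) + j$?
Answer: $162$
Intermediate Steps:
$J{\left(f,j \right)} = f + 2 j$
$J{\left(-1,5 \right)} 3 \cdot 6 = \left(-1 + 2 \cdot 5\right) 3 \cdot 6 = \left(-1 + 10\right) 3 \cdot 6 = 9 \cdot 3 \cdot 6 = 27 \cdot 6 = 162$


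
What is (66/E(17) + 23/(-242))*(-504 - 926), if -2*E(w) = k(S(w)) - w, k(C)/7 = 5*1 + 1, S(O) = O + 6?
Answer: 422747/55 ≈ 7686.3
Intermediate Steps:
S(O) = 6 + O
k(C) = 42 (k(C) = 7*(5*1 + 1) = 7*(5 + 1) = 7*6 = 42)
E(w) = -21 + w/2 (E(w) = -(42 - w)/2 = -21 + w/2)
(66/E(17) + 23/(-242))*(-504 - 926) = (66/(-21 + (½)*17) + 23/(-242))*(-504 - 926) = (66/(-21 + 17/2) + 23*(-1/242))*(-1430) = (66/(-25/2) - 23/242)*(-1430) = (66*(-2/25) - 23/242)*(-1430) = (-132/25 - 23/242)*(-1430) = -32519/6050*(-1430) = 422747/55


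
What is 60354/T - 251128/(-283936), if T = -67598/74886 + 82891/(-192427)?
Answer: -7716754718555536811/170495189864956 ≈ -45261.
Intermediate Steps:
T = -9607527886/7205044161 (T = -67598*1/74886 + 82891*(-1/192427) = -33799/37443 - 82891/192427 = -9607527886/7205044161 ≈ -1.3334)
60354/T - 251128/(-283936) = 60354/(-9607527886/7205044161) - 251128/(-283936) = 60354*(-7205044161/9607527886) - 251128*(-1/283936) = -217426617646497/4803763943 + 31391/35492 = -7716754718555536811/170495189864956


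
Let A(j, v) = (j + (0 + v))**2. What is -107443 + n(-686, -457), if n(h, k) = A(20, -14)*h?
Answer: -132139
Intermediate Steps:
A(j, v) = (j + v)**2
n(h, k) = 36*h (n(h, k) = (20 - 14)**2*h = 6**2*h = 36*h)
-107443 + n(-686, -457) = -107443 + 36*(-686) = -107443 - 24696 = -132139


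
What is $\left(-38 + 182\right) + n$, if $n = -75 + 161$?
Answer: $230$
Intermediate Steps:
$n = 86$
$\left(-38 + 182\right) + n = \left(-38 + 182\right) + 86 = 144 + 86 = 230$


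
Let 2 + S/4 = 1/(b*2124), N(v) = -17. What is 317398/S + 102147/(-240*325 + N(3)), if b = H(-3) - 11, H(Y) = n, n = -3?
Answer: -184090052208975/4639905041 ≈ -39675.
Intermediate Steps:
H(Y) = -3
b = -14 (b = -3 - 11 = -14)
S = -59473/7434 (S = -8 + 4/((-14*2124)) = -8 + 4/(-29736) = -8 + 4*(-1/29736) = -8 - 1/7434 = -59473/7434 ≈ -8.0001)
317398/S + 102147/(-240*325 + N(3)) = 317398/(-59473/7434) + 102147/(-240*325 - 17) = 317398*(-7434/59473) + 102147/(-78000 - 17) = -2359536732/59473 + 102147/(-78017) = -2359536732/59473 + 102147*(-1/78017) = -2359536732/59473 - 102147/78017 = -184090052208975/4639905041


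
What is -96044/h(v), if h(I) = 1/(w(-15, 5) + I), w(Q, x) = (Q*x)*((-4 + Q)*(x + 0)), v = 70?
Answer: -691036580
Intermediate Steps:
w(Q, x) = Q*x**2*(-4 + Q) (w(Q, x) = (Q*x)*((-4 + Q)*x) = (Q*x)*(x*(-4 + Q)) = Q*x**2*(-4 + Q))
h(I) = 1/(7125 + I) (h(I) = 1/(-15*5**2*(-4 - 15) + I) = 1/(-15*25*(-19) + I) = 1/(7125 + I))
-96044/h(v) = -96044/(1/(7125 + 70)) = -96044/(1/7195) = -96044/1/7195 = -96044*7195 = -691036580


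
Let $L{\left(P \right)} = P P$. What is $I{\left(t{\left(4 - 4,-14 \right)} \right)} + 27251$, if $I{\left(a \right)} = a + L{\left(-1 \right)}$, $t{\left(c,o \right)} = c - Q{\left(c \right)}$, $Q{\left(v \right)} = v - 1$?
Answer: $27253$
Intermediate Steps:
$Q{\left(v \right)} = -1 + v$
$t{\left(c,o \right)} = 1$ ($t{\left(c,o \right)} = c - \left(-1 + c\right) = 1$)
$L{\left(P \right)} = P^{2}$
$I{\left(a \right)} = 1 + a$ ($I{\left(a \right)} = a + \left(-1\right)^{2} = a + 1 = 1 + a$)
$I{\left(t{\left(4 - 4,-14 \right)} \right)} + 27251 = \left(1 + 1\right) + 27251 = 2 + 27251 = 27253$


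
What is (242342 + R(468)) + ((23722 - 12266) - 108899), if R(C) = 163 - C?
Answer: 144594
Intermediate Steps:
(242342 + R(468)) + ((23722 - 12266) - 108899) = (242342 + (163 - 1*468)) + ((23722 - 12266) - 108899) = (242342 + (163 - 468)) + (11456 - 108899) = (242342 - 305) - 97443 = 242037 - 97443 = 144594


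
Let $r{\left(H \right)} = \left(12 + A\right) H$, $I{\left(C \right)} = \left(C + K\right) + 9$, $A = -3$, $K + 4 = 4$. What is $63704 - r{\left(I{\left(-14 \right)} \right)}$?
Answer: $63749$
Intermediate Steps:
$K = 0$ ($K = -4 + 4 = 0$)
$I{\left(C \right)} = 9 + C$ ($I{\left(C \right)} = \left(C + 0\right) + 9 = C + 9 = 9 + C$)
$r{\left(H \right)} = 9 H$ ($r{\left(H \right)} = \left(12 - 3\right) H = 9 H$)
$63704 - r{\left(I{\left(-14 \right)} \right)} = 63704 - 9 \left(9 - 14\right) = 63704 - 9 \left(-5\right) = 63704 - -45 = 63704 + 45 = 63749$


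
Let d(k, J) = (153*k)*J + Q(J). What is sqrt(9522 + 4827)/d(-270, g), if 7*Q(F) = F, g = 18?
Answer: -7*sqrt(14349)/5205042 ≈ -0.00016110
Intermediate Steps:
Q(F) = F/7
d(k, J) = J/7 + 153*J*k (d(k, J) = (153*k)*J + J/7 = 153*J*k + J/7 = J/7 + 153*J*k)
sqrt(9522 + 4827)/d(-270, g) = sqrt(9522 + 4827)/(((1/7)*18*(1 + 1071*(-270)))) = sqrt(14349)/(((1/7)*18*(1 - 289170))) = sqrt(14349)/(((1/7)*18*(-289169))) = sqrt(14349)/(-5205042/7) = sqrt(14349)*(-7/5205042) = -7*sqrt(14349)/5205042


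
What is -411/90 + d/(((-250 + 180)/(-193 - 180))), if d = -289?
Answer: -32435/21 ≈ -1544.5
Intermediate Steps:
-411/90 + d/(((-250 + 180)/(-193 - 180))) = -411/90 - 289*(-193 - 180)/(-250 + 180) = -411*1/90 - 289/((-70/(-373))) = -137/30 - 289/((-70*(-1/373))) = -137/30 - 289/70/373 = -137/30 - 289*373/70 = -137/30 - 107797/70 = -32435/21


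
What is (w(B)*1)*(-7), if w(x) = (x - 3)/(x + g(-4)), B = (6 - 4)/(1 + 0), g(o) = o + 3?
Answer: 7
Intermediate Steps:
g(o) = 3 + o
B = 2 (B = 2/1 = 2*1 = 2)
w(x) = (-3 + x)/(-1 + x) (w(x) = (x - 3)/(x + (3 - 4)) = (-3 + x)/(x - 1) = (-3 + x)/(-1 + x))
(w(B)*1)*(-7) = (((-3 + 2)/(-1 + 2))*1)*(-7) = ((-1/1)*1)*(-7) = ((1*(-1))*1)*(-7) = -1*1*(-7) = -1*(-7) = 7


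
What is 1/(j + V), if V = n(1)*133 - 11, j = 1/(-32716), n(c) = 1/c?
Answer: 32716/3991351 ≈ 0.0081967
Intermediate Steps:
j = -1/32716 ≈ -3.0566e-5
V = 122 (V = 133/1 - 11 = 1*133 - 11 = 133 - 11 = 122)
1/(j + V) = 1/(-1/32716 + 122) = 1/(3991351/32716) = 32716/3991351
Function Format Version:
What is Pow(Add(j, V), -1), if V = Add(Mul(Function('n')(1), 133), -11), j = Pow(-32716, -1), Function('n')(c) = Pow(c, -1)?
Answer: Rational(32716, 3991351) ≈ 0.0081967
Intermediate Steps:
j = Rational(-1, 32716) ≈ -3.0566e-5
V = 122 (V = Add(Mul(Pow(1, -1), 133), -11) = Add(Mul(1, 133), -11) = Add(133, -11) = 122)
Pow(Add(j, V), -1) = Pow(Add(Rational(-1, 32716), 122), -1) = Pow(Rational(3991351, 32716), -1) = Rational(32716, 3991351)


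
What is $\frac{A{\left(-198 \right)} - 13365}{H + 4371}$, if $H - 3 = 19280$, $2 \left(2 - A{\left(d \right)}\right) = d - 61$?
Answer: $- \frac{26467}{47308} \approx -0.55946$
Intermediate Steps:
$A{\left(d \right)} = \frac{65}{2} - \frac{d}{2}$ ($A{\left(d \right)} = 2 - \frac{d - 61}{2} = 2 - \frac{-61 + d}{2} = 2 - \left(- \frac{61}{2} + \frac{d}{2}\right) = \frac{65}{2} - \frac{d}{2}$)
$H = 19283$ ($H = 3 + 19280 = 19283$)
$\frac{A{\left(-198 \right)} - 13365}{H + 4371} = \frac{\left(\frac{65}{2} - -99\right) - 13365}{19283 + 4371} = \frac{\left(\frac{65}{2} + 99\right) - 13365}{23654} = \left(\frac{263}{2} - 13365\right) \frac{1}{23654} = \left(- \frac{26467}{2}\right) \frac{1}{23654} = - \frac{26467}{47308}$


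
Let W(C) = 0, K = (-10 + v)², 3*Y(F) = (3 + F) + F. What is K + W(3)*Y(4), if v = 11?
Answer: 1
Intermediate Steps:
Y(F) = 1 + 2*F/3 (Y(F) = ((3 + F) + F)/3 = (3 + 2*F)/3 = 1 + 2*F/3)
K = 1 (K = (-10 + 11)² = 1² = 1)
K + W(3)*Y(4) = 1 + 0*(1 + (⅔)*4) = 1 + 0*(1 + 8/3) = 1 + 0*(11/3) = 1 + 0 = 1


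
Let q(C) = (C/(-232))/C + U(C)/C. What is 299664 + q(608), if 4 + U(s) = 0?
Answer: 165114858/551 ≈ 2.9966e+5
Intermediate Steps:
U(s) = -4 (U(s) = -4 + 0 = -4)
q(C) = -1/232 - 4/C (q(C) = (C/(-232))/C - 4/C = (C*(-1/232))/C - 4/C = (-C/232)/C - 4/C = -1/232 - 4/C)
299664 + q(608) = 299664 + (1/232)*(-928 - 1*608)/608 = 299664 + (1/232)*(1/608)*(-928 - 608) = 299664 + (1/232)*(1/608)*(-1536) = 299664 - 6/551 = 165114858/551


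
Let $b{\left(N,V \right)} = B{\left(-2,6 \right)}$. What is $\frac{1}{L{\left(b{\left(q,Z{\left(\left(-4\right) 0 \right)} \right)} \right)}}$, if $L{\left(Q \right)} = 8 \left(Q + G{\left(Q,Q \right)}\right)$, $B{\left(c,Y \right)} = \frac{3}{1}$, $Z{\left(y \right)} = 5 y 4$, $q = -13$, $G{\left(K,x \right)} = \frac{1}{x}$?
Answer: $\frac{3}{80} \approx 0.0375$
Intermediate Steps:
$Z{\left(y \right)} = 20 y$
$B{\left(c,Y \right)} = 3$ ($B{\left(c,Y \right)} = 3 \cdot 1 = 3$)
$b{\left(N,V \right)} = 3$
$L{\left(Q \right)} = 8 Q + \frac{8}{Q}$ ($L{\left(Q \right)} = 8 \left(Q + \frac{1}{Q}\right) = 8 Q + \frac{8}{Q}$)
$\frac{1}{L{\left(b{\left(q,Z{\left(\left(-4\right) 0 \right)} \right)} \right)}} = \frac{1}{8 \cdot 3 + \frac{8}{3}} = \frac{1}{24 + 8 \cdot \frac{1}{3}} = \frac{1}{24 + \frac{8}{3}} = \frac{1}{\frac{80}{3}} = \frac{3}{80}$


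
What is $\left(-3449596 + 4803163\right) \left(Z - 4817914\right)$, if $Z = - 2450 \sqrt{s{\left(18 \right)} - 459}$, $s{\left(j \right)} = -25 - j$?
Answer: $-6521369399238 - 3316239150 i \sqrt{502} \approx -6.5214 \cdot 10^{12} - 7.4302 \cdot 10^{10} i$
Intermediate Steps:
$Z = - 2450 i \sqrt{502}$ ($Z = - 2450 \sqrt{\left(-25 - 18\right) - 459} = - 2450 \sqrt{-43 - 459} = - 2450 \sqrt{-502} = - 2450 i \sqrt{502} \approx - 54893.0 i$)
$\left(-3449596 + 4803163\right) \left(Z - 4817914\right) = \left(-3449596 + 4803163\right) \left(- 2450 i \sqrt{502} - 4817914\right) = 1353567 \left(-4817914 - 2450 i \sqrt{502}\right) = -6521369399238 - 3316239150 i \sqrt{502}$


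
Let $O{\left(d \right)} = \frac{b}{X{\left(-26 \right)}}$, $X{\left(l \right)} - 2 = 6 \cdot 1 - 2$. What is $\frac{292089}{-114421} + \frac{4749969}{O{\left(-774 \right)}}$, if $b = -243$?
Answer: $- \frac{362338688369}{3089367} \approx -1.1729 \cdot 10^{5}$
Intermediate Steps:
$X{\left(l \right)} = 6$ ($X{\left(l \right)} = 2 + \left(6 \cdot 1 - 2\right) = 2 + \left(6 - 2\right) = 2 + 4 = 6$)
$O{\left(d \right)} = - \frac{81}{2}$ ($O{\left(d \right)} = - \frac{243}{6} = \left(-243\right) \frac{1}{6} = - \frac{81}{2}$)
$\frac{292089}{-114421} + \frac{4749969}{O{\left(-774 \right)}} = \frac{292089}{-114421} + \frac{4749969}{- \frac{81}{2}} = 292089 \left(- \frac{1}{114421}\right) + 4749969 \left(- \frac{2}{81}\right) = - \frac{292089}{114421} - \frac{3166646}{27} = - \frac{362338688369}{3089367}$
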